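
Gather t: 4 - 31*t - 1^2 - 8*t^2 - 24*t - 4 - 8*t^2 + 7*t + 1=-16*t^2 - 48*t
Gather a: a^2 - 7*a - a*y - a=a^2 + a*(-y - 8)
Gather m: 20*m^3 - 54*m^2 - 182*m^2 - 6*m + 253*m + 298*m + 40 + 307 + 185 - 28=20*m^3 - 236*m^2 + 545*m + 504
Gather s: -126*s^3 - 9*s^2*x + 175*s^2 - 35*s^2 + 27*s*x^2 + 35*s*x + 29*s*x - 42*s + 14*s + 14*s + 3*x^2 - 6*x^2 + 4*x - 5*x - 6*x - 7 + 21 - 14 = -126*s^3 + s^2*(140 - 9*x) + s*(27*x^2 + 64*x - 14) - 3*x^2 - 7*x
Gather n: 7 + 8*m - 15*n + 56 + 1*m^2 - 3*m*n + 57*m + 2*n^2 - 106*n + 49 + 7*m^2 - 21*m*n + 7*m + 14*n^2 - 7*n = 8*m^2 + 72*m + 16*n^2 + n*(-24*m - 128) + 112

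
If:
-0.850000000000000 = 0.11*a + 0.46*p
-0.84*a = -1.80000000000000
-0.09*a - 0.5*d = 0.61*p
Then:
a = 2.14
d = 2.49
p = -2.36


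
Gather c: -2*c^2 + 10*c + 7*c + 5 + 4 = -2*c^2 + 17*c + 9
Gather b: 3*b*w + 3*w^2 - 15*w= 3*b*w + 3*w^2 - 15*w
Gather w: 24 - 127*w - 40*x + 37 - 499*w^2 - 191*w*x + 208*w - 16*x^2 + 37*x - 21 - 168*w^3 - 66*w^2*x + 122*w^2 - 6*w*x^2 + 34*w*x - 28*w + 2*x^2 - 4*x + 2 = -168*w^3 + w^2*(-66*x - 377) + w*(-6*x^2 - 157*x + 53) - 14*x^2 - 7*x + 42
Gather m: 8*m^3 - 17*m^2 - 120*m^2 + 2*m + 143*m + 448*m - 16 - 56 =8*m^3 - 137*m^2 + 593*m - 72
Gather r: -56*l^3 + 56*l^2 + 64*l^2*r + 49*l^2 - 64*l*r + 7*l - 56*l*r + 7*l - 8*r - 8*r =-56*l^3 + 105*l^2 + 14*l + r*(64*l^2 - 120*l - 16)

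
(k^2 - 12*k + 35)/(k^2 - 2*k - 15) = (k - 7)/(k + 3)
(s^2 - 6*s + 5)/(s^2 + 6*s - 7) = (s - 5)/(s + 7)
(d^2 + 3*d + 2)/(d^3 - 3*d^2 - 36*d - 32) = (d + 2)/(d^2 - 4*d - 32)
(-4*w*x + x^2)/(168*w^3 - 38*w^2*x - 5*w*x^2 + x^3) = x/(-42*w^2 - w*x + x^2)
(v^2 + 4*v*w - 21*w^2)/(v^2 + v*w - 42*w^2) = (v - 3*w)/(v - 6*w)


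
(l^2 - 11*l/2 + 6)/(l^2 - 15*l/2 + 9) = (l - 4)/(l - 6)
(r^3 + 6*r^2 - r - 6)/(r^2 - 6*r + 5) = (r^2 + 7*r + 6)/(r - 5)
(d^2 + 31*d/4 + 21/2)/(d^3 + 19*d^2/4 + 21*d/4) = (d + 6)/(d*(d + 3))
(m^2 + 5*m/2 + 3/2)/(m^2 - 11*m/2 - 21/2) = (m + 1)/(m - 7)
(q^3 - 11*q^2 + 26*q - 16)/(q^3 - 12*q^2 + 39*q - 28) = (q^2 - 10*q + 16)/(q^2 - 11*q + 28)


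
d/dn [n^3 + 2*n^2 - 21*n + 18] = 3*n^2 + 4*n - 21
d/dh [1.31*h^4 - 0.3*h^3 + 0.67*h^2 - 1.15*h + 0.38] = 5.24*h^3 - 0.9*h^2 + 1.34*h - 1.15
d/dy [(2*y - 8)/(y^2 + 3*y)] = 2*(-y^2 + 8*y + 12)/(y^2*(y^2 + 6*y + 9))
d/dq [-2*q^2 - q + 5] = -4*q - 1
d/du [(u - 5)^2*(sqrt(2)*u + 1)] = (u - 5)*(2*sqrt(2)*u + sqrt(2)*(u - 5) + 2)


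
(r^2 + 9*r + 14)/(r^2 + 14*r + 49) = (r + 2)/(r + 7)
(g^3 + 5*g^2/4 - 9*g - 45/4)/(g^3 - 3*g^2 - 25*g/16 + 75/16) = 4*(g + 3)/(4*g - 5)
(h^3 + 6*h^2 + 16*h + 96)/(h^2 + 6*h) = h + 16/h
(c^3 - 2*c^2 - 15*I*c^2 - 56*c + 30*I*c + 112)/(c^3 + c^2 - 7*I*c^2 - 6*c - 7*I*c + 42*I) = (c - 8*I)/(c + 3)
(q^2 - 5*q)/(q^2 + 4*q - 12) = q*(q - 5)/(q^2 + 4*q - 12)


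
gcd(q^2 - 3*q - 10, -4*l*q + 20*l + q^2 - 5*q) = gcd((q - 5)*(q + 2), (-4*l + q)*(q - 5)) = q - 5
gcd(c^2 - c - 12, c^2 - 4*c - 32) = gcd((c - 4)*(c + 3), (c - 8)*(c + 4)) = 1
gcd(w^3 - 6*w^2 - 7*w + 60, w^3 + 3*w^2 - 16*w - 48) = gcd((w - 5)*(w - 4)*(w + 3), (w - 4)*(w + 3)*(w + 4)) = w^2 - w - 12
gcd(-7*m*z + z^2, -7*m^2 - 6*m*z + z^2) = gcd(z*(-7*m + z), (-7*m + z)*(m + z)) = -7*m + z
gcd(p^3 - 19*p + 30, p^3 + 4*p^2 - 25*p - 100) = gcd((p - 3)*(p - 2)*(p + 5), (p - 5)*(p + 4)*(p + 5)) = p + 5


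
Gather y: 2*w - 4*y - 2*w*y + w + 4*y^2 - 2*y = 3*w + 4*y^2 + y*(-2*w - 6)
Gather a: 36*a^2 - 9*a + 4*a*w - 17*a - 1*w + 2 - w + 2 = 36*a^2 + a*(4*w - 26) - 2*w + 4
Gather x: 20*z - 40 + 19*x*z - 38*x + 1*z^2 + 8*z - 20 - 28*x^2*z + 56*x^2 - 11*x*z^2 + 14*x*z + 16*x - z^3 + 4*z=x^2*(56 - 28*z) + x*(-11*z^2 + 33*z - 22) - z^3 + z^2 + 32*z - 60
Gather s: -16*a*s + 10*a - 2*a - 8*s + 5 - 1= 8*a + s*(-16*a - 8) + 4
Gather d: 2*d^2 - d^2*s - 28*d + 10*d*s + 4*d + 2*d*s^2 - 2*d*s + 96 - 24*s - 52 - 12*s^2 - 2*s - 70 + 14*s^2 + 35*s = d^2*(2 - s) + d*(2*s^2 + 8*s - 24) + 2*s^2 + 9*s - 26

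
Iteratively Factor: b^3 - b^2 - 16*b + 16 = (b + 4)*(b^2 - 5*b + 4) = (b - 4)*(b + 4)*(b - 1)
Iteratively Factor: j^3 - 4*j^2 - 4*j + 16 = (j - 2)*(j^2 - 2*j - 8) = (j - 4)*(j - 2)*(j + 2)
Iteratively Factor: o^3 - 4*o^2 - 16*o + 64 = (o - 4)*(o^2 - 16) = (o - 4)^2*(o + 4)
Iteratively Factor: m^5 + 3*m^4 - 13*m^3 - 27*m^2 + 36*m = (m + 3)*(m^4 - 13*m^2 + 12*m) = (m + 3)*(m + 4)*(m^3 - 4*m^2 + 3*m) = (m - 1)*(m + 3)*(m + 4)*(m^2 - 3*m) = (m - 3)*(m - 1)*(m + 3)*(m + 4)*(m)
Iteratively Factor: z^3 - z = (z - 1)*(z^2 + z) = z*(z - 1)*(z + 1)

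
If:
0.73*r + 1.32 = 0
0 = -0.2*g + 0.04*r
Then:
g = -0.36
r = -1.81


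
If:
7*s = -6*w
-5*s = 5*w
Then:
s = 0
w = 0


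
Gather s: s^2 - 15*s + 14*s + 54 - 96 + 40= s^2 - s - 2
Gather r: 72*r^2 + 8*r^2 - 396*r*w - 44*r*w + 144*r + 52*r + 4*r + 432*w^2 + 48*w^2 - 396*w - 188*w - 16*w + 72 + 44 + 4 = 80*r^2 + r*(200 - 440*w) + 480*w^2 - 600*w + 120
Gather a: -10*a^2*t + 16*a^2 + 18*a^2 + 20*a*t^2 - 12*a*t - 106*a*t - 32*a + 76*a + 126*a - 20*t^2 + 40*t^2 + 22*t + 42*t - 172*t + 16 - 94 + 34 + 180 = a^2*(34 - 10*t) + a*(20*t^2 - 118*t + 170) + 20*t^2 - 108*t + 136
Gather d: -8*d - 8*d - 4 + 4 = -16*d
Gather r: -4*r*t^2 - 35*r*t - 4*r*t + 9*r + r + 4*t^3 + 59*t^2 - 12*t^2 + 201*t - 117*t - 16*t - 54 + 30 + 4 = r*(-4*t^2 - 39*t + 10) + 4*t^3 + 47*t^2 + 68*t - 20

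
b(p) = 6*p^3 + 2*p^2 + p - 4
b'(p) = 18*p^2 + 4*p + 1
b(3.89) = 383.34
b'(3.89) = 288.94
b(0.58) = -1.58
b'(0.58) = 9.38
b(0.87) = 2.33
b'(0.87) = 18.10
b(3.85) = 371.89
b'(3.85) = 283.20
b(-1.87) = -38.11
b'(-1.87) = 56.46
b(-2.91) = -137.83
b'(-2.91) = 141.79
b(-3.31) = -202.99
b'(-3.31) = 184.97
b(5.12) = 858.86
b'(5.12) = 493.34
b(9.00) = 4541.00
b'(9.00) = 1495.00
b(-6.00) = -1234.00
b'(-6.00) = 625.00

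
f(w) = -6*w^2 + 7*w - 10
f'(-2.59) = 38.08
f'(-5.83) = 76.96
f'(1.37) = -9.44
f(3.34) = -53.55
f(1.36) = -11.58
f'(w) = 7 - 12*w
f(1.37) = -11.67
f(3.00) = -43.00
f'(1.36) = -9.32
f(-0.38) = -13.53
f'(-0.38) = 11.56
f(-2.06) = -49.88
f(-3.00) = -85.00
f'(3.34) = -33.08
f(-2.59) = -68.38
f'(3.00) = -29.00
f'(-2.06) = 31.72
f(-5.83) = -254.74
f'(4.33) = -44.96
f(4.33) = -92.18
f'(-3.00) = 43.00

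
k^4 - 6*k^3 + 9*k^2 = k^2*(k - 3)^2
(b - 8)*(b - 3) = b^2 - 11*b + 24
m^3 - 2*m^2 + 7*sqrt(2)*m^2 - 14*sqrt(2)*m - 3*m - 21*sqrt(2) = (m - 3)*(m + 1)*(m + 7*sqrt(2))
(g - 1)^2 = g^2 - 2*g + 1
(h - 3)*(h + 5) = h^2 + 2*h - 15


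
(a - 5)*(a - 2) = a^2 - 7*a + 10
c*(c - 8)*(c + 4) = c^3 - 4*c^2 - 32*c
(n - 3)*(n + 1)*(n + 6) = n^3 + 4*n^2 - 15*n - 18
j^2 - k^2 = (j - k)*(j + k)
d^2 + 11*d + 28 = (d + 4)*(d + 7)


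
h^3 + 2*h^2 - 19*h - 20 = (h - 4)*(h + 1)*(h + 5)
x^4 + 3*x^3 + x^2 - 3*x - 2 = (x - 1)*(x + 1)^2*(x + 2)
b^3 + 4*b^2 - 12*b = b*(b - 2)*(b + 6)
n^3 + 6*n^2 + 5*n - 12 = (n - 1)*(n + 3)*(n + 4)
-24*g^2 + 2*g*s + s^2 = (-4*g + s)*(6*g + s)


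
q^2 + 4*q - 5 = (q - 1)*(q + 5)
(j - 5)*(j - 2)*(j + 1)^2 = j^4 - 5*j^3 - 3*j^2 + 13*j + 10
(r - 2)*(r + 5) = r^2 + 3*r - 10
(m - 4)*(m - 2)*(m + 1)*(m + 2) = m^4 - 3*m^3 - 8*m^2 + 12*m + 16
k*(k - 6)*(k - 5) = k^3 - 11*k^2 + 30*k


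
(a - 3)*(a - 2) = a^2 - 5*a + 6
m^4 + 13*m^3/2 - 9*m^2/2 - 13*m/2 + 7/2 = (m - 1)*(m - 1/2)*(m + 1)*(m + 7)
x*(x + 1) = x^2 + x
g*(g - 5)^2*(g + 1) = g^4 - 9*g^3 + 15*g^2 + 25*g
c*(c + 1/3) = c^2 + c/3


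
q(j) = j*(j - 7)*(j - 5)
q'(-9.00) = 494.00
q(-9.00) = -2016.00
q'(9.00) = 62.00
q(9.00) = 72.00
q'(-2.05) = 96.81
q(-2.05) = -130.80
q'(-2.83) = 126.95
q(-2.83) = -217.82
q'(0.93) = 15.27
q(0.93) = 22.98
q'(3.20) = -11.08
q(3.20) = 21.89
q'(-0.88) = 58.44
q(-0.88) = -40.77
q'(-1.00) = 62.00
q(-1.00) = -48.00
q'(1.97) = -0.64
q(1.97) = 30.02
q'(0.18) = 30.78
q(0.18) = 5.92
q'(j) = j*(j - 7) + j*(j - 5) + (j - 7)*(j - 5)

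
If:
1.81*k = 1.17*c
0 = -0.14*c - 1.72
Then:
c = -12.29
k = -7.94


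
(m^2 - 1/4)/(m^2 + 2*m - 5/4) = (2*m + 1)/(2*m + 5)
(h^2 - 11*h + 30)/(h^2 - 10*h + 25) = (h - 6)/(h - 5)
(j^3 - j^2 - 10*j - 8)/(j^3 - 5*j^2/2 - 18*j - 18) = 2*(j^2 - 3*j - 4)/(2*j^2 - 9*j - 18)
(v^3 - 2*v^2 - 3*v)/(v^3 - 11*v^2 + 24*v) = (v + 1)/(v - 8)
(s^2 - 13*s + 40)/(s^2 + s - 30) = (s - 8)/(s + 6)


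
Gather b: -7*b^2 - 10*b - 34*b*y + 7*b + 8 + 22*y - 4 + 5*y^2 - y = -7*b^2 + b*(-34*y - 3) + 5*y^2 + 21*y + 4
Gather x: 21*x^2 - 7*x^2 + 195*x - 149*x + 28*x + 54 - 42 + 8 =14*x^2 + 74*x + 20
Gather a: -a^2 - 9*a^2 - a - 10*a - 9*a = -10*a^2 - 20*a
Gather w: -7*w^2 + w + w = -7*w^2 + 2*w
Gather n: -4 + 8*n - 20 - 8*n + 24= 0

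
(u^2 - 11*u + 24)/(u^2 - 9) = (u - 8)/(u + 3)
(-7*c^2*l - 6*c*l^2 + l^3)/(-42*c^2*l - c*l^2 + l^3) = (c + l)/(6*c + l)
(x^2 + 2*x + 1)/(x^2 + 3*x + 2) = (x + 1)/(x + 2)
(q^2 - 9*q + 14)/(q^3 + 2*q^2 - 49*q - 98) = (q - 2)/(q^2 + 9*q + 14)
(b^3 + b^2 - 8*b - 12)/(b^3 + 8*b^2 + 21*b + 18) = (b^2 - b - 6)/(b^2 + 6*b + 9)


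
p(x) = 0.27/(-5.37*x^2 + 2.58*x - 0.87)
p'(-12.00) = -0.00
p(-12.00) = -0.00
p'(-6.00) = -0.00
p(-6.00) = -0.00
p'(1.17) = 0.10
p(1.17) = -0.05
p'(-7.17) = -0.00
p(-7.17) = -0.00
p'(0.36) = 0.86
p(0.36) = -0.42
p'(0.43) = 0.97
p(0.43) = -0.36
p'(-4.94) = -0.00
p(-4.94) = -0.00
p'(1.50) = 0.04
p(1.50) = -0.03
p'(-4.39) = -0.00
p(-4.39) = -0.00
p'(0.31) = 0.59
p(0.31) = -0.46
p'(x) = 0.27*(10.74*x - 2.58)/(-5.37*x^2 + 2.58*x - 0.87)^2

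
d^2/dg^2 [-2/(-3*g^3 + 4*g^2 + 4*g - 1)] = 4*((4 - 9*g)*(3*g^3 - 4*g^2 - 4*g + 1) + (-9*g^2 + 8*g + 4)^2)/(3*g^3 - 4*g^2 - 4*g + 1)^3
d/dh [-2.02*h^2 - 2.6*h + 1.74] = -4.04*h - 2.6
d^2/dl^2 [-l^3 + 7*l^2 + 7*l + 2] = 14 - 6*l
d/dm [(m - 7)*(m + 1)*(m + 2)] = 3*m^2 - 8*m - 19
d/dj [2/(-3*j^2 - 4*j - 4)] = 4*(3*j + 2)/(3*j^2 + 4*j + 4)^2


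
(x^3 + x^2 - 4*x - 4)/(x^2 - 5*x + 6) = (x^2 + 3*x + 2)/(x - 3)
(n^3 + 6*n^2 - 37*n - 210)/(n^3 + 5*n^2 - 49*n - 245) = (n - 6)/(n - 7)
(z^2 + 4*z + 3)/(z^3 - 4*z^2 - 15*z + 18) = (z + 1)/(z^2 - 7*z + 6)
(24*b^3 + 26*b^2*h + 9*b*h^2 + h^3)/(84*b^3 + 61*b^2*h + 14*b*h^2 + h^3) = (2*b + h)/(7*b + h)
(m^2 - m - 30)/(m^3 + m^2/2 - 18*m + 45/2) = 2*(m - 6)/(2*m^2 - 9*m + 9)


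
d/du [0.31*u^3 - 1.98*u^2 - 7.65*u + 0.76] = 0.93*u^2 - 3.96*u - 7.65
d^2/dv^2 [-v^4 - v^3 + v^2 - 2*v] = -12*v^2 - 6*v + 2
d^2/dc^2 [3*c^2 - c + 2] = 6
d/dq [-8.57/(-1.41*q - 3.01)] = -12.0837/(1.41*q + 3.01)^2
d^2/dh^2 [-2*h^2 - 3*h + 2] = -4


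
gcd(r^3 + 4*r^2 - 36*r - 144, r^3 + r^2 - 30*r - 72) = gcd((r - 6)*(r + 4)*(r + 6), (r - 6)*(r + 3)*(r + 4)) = r^2 - 2*r - 24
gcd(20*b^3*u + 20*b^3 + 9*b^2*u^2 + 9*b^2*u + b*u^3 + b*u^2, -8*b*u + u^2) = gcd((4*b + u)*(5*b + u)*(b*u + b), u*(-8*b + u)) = 1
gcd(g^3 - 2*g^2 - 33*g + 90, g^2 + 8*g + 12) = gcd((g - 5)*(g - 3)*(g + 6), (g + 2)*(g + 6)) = g + 6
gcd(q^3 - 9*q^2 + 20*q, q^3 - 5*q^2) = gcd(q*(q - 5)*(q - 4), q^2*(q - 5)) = q^2 - 5*q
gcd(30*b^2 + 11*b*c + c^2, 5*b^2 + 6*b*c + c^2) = 5*b + c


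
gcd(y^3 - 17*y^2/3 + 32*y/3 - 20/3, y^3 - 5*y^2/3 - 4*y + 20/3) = y^2 - 11*y/3 + 10/3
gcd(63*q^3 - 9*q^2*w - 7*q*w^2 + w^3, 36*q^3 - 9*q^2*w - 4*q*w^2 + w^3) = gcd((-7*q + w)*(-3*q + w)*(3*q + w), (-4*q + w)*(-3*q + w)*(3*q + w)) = 9*q^2 - w^2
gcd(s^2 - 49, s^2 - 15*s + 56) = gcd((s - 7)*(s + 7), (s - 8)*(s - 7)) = s - 7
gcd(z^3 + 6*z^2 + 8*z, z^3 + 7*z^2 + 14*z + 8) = z^2 + 6*z + 8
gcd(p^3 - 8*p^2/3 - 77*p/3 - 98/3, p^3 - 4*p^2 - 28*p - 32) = p + 2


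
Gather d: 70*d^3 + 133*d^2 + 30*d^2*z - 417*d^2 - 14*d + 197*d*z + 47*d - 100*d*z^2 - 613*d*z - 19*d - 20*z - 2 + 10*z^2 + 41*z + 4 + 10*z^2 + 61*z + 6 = 70*d^3 + d^2*(30*z - 284) + d*(-100*z^2 - 416*z + 14) + 20*z^2 + 82*z + 8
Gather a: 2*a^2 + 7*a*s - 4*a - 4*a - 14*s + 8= 2*a^2 + a*(7*s - 8) - 14*s + 8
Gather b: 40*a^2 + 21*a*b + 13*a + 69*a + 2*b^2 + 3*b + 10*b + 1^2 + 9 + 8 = 40*a^2 + 82*a + 2*b^2 + b*(21*a + 13) + 18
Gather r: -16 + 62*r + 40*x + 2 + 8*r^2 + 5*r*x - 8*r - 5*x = 8*r^2 + r*(5*x + 54) + 35*x - 14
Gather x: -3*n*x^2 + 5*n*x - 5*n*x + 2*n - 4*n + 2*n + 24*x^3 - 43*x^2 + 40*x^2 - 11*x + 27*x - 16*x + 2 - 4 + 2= 24*x^3 + x^2*(-3*n - 3)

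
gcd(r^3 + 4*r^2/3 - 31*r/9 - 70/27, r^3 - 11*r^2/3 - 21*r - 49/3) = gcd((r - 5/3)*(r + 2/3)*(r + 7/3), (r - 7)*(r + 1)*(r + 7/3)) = r + 7/3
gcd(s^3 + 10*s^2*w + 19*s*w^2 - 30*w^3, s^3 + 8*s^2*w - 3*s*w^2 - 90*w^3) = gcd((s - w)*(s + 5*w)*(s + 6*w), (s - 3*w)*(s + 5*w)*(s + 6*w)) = s^2 + 11*s*w + 30*w^2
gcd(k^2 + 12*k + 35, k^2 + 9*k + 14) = k + 7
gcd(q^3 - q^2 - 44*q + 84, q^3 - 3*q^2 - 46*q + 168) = q^2 + q - 42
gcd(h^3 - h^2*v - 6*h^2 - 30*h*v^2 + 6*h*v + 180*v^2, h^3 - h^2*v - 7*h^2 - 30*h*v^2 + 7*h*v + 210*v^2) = -h^2 + h*v + 30*v^2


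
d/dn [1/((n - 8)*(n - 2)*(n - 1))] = (-(n - 8)*(n - 2) - (n - 8)*(n - 1) - (n - 2)*(n - 1))/((n - 8)^2*(n - 2)^2*(n - 1)^2)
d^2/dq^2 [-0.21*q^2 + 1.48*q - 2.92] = -0.420000000000000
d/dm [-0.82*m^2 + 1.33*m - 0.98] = 1.33 - 1.64*m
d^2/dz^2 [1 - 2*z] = 0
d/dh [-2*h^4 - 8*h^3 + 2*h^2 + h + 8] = -8*h^3 - 24*h^2 + 4*h + 1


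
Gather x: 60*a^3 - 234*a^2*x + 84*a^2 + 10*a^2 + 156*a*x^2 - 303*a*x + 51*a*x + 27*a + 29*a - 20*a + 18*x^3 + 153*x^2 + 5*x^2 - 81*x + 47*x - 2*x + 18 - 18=60*a^3 + 94*a^2 + 36*a + 18*x^3 + x^2*(156*a + 158) + x*(-234*a^2 - 252*a - 36)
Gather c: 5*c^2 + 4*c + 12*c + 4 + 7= 5*c^2 + 16*c + 11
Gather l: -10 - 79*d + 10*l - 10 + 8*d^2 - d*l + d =8*d^2 - 78*d + l*(10 - d) - 20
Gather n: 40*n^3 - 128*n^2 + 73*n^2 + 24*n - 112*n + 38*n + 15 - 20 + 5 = 40*n^3 - 55*n^2 - 50*n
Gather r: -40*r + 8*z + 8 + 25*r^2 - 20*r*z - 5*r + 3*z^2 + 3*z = 25*r^2 + r*(-20*z - 45) + 3*z^2 + 11*z + 8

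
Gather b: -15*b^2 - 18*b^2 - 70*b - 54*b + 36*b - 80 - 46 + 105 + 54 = -33*b^2 - 88*b + 33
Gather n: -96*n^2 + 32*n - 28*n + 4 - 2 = -96*n^2 + 4*n + 2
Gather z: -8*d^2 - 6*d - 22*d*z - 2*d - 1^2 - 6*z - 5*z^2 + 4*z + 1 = -8*d^2 - 8*d - 5*z^2 + z*(-22*d - 2)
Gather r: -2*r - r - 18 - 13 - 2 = -3*r - 33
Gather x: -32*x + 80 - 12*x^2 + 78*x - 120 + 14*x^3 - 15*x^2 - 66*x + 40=14*x^3 - 27*x^2 - 20*x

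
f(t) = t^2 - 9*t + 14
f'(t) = 2*t - 9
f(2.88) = -3.63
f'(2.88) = -3.24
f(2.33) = -1.54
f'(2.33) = -4.34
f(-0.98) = 23.78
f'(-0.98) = -10.96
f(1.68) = 1.70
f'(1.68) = -5.64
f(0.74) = 7.89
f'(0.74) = -7.52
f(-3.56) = 58.71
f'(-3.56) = -16.12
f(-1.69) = 32.07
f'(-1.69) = -12.38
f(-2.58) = 43.88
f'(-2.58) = -14.16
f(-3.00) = 50.00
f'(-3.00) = -15.00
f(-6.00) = 104.00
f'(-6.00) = -21.00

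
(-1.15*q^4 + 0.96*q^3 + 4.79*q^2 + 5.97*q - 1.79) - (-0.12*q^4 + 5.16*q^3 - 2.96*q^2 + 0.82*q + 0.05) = -1.03*q^4 - 4.2*q^3 + 7.75*q^2 + 5.15*q - 1.84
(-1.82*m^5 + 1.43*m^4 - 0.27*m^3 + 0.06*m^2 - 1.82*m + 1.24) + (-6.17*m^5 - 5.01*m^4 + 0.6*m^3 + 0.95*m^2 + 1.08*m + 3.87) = -7.99*m^5 - 3.58*m^4 + 0.33*m^3 + 1.01*m^2 - 0.74*m + 5.11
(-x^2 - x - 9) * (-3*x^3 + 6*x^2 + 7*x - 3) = 3*x^5 - 3*x^4 + 14*x^3 - 58*x^2 - 60*x + 27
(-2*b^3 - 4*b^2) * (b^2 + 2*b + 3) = -2*b^5 - 8*b^4 - 14*b^3 - 12*b^2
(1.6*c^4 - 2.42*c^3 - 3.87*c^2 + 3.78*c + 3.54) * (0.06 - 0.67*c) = -1.072*c^5 + 1.7174*c^4 + 2.4477*c^3 - 2.7648*c^2 - 2.145*c + 0.2124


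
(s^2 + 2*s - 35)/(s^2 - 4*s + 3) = (s^2 + 2*s - 35)/(s^2 - 4*s + 3)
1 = 1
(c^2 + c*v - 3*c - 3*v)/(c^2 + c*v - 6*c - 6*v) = (c - 3)/(c - 6)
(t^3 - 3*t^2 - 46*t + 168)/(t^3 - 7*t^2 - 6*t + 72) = (t + 7)/(t + 3)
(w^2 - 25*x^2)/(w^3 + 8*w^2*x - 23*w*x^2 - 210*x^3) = (w + 5*x)/(w^2 + 13*w*x + 42*x^2)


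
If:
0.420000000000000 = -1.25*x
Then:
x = -0.34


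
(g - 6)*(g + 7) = g^2 + g - 42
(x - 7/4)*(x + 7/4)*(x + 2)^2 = x^4 + 4*x^3 + 15*x^2/16 - 49*x/4 - 49/4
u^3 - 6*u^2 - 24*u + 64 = (u - 8)*(u - 2)*(u + 4)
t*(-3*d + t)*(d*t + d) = -3*d^2*t^2 - 3*d^2*t + d*t^3 + d*t^2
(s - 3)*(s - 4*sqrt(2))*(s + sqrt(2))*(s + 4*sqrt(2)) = s^4 - 3*s^3 + sqrt(2)*s^3 - 32*s^2 - 3*sqrt(2)*s^2 - 32*sqrt(2)*s + 96*s + 96*sqrt(2)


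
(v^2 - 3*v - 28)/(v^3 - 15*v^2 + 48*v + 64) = (v^2 - 3*v - 28)/(v^3 - 15*v^2 + 48*v + 64)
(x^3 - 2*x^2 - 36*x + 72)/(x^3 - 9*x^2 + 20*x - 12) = (x + 6)/(x - 1)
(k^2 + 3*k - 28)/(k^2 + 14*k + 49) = (k - 4)/(k + 7)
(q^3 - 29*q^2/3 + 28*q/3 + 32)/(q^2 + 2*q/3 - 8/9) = 3*(q^2 - 11*q + 24)/(3*q - 2)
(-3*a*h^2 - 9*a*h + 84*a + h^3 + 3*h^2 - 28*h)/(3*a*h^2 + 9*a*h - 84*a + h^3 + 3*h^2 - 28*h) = (-3*a + h)/(3*a + h)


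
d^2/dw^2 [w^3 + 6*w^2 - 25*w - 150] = 6*w + 12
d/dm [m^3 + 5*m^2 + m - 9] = 3*m^2 + 10*m + 1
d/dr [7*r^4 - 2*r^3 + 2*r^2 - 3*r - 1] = 28*r^3 - 6*r^2 + 4*r - 3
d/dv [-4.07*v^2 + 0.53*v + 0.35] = 0.53 - 8.14*v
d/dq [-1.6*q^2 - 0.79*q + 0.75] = -3.2*q - 0.79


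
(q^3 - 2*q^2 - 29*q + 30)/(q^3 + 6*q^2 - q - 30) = (q^2 - 7*q + 6)/(q^2 + q - 6)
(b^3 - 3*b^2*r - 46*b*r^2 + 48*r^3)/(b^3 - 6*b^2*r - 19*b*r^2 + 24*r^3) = (b + 6*r)/(b + 3*r)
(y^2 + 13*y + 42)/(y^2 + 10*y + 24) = (y + 7)/(y + 4)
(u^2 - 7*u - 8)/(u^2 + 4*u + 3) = (u - 8)/(u + 3)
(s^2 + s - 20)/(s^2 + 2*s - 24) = (s + 5)/(s + 6)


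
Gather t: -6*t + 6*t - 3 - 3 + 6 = 0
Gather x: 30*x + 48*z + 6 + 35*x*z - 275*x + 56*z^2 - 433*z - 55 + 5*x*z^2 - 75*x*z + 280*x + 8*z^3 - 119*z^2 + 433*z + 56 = x*(5*z^2 - 40*z + 35) + 8*z^3 - 63*z^2 + 48*z + 7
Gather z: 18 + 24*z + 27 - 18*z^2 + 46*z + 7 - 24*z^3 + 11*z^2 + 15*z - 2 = -24*z^3 - 7*z^2 + 85*z + 50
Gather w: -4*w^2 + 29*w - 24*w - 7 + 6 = -4*w^2 + 5*w - 1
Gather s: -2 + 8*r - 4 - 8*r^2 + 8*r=-8*r^2 + 16*r - 6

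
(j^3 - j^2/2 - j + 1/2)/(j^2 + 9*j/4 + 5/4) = 2*(2*j^2 - 3*j + 1)/(4*j + 5)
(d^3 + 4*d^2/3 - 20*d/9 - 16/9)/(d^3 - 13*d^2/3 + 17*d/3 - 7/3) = (9*d^3 + 12*d^2 - 20*d - 16)/(3*(3*d^3 - 13*d^2 + 17*d - 7))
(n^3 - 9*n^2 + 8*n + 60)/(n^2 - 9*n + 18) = (n^2 - 3*n - 10)/(n - 3)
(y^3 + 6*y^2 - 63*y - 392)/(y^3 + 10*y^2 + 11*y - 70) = (y^2 - y - 56)/(y^2 + 3*y - 10)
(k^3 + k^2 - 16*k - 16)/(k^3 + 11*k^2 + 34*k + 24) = (k - 4)/(k + 6)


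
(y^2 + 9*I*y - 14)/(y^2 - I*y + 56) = (y + 2*I)/(y - 8*I)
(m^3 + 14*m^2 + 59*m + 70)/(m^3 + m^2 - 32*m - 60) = (m + 7)/(m - 6)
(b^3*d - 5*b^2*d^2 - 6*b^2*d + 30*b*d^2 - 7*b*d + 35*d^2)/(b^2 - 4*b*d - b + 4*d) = d*(b^3 - 5*b^2*d - 6*b^2 + 30*b*d - 7*b + 35*d)/(b^2 - 4*b*d - b + 4*d)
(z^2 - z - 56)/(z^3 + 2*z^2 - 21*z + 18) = (z^2 - z - 56)/(z^3 + 2*z^2 - 21*z + 18)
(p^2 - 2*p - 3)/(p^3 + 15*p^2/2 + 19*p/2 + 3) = 2*(p - 3)/(2*p^2 + 13*p + 6)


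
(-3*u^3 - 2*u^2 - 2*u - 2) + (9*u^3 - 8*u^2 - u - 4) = 6*u^3 - 10*u^2 - 3*u - 6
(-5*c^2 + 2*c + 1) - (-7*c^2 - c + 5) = 2*c^2 + 3*c - 4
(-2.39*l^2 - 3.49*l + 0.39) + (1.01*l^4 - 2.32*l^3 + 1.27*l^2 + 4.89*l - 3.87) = 1.01*l^4 - 2.32*l^3 - 1.12*l^2 + 1.4*l - 3.48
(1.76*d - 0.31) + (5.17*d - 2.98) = 6.93*d - 3.29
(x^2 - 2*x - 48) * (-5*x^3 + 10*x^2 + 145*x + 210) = -5*x^5 + 20*x^4 + 365*x^3 - 560*x^2 - 7380*x - 10080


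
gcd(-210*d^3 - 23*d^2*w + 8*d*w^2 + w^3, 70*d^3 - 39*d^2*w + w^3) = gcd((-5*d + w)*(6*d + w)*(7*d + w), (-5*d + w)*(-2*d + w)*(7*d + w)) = -35*d^2 + 2*d*w + w^2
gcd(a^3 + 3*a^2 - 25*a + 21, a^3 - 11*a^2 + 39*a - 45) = a - 3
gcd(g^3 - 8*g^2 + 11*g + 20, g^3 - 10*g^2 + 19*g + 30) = g^2 - 4*g - 5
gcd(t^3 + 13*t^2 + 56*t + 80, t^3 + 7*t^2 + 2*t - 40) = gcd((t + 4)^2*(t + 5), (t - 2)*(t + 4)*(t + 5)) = t^2 + 9*t + 20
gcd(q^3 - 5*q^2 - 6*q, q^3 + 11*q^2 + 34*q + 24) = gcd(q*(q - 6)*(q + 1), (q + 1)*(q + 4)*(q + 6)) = q + 1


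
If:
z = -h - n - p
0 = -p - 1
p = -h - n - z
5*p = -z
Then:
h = -n - 4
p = -1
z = 5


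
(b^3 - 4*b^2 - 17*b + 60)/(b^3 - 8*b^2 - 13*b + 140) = (b - 3)/(b - 7)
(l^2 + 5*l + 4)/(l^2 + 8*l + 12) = (l^2 + 5*l + 4)/(l^2 + 8*l + 12)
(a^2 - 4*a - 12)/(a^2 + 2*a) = (a - 6)/a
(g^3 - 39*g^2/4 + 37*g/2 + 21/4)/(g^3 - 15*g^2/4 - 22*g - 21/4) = (g - 3)/(g + 3)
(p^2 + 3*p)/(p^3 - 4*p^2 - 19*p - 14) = p*(p + 3)/(p^3 - 4*p^2 - 19*p - 14)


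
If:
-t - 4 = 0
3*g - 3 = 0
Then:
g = 1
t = -4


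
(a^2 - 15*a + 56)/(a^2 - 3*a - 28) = (a - 8)/(a + 4)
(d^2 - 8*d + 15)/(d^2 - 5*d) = (d - 3)/d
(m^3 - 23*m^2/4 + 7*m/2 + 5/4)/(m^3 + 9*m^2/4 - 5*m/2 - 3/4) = (m - 5)/(m + 3)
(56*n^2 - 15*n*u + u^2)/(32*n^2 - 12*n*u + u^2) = (-7*n + u)/(-4*n + u)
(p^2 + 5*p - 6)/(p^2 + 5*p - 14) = (p^2 + 5*p - 6)/(p^2 + 5*p - 14)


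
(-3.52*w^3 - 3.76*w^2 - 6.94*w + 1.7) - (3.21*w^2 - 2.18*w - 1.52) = -3.52*w^3 - 6.97*w^2 - 4.76*w + 3.22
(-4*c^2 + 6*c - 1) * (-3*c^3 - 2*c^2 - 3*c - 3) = 12*c^5 - 10*c^4 + 3*c^3 - 4*c^2 - 15*c + 3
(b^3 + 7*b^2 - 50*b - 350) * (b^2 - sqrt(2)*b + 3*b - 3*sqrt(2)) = b^5 - sqrt(2)*b^4 + 10*b^4 - 29*b^3 - 10*sqrt(2)*b^3 - 500*b^2 + 29*sqrt(2)*b^2 - 1050*b + 500*sqrt(2)*b + 1050*sqrt(2)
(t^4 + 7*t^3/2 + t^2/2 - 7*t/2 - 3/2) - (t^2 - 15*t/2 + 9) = t^4 + 7*t^3/2 - t^2/2 + 4*t - 21/2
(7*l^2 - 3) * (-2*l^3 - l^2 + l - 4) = -14*l^5 - 7*l^4 + 13*l^3 - 25*l^2 - 3*l + 12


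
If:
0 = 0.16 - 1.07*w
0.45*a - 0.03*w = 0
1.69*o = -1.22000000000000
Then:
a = 0.01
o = -0.72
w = 0.15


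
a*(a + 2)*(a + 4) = a^3 + 6*a^2 + 8*a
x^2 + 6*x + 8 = (x + 2)*(x + 4)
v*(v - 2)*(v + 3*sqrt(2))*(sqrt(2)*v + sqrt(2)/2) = sqrt(2)*v^4 - 3*sqrt(2)*v^3/2 + 6*v^3 - 9*v^2 - sqrt(2)*v^2 - 6*v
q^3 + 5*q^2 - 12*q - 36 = (q - 3)*(q + 2)*(q + 6)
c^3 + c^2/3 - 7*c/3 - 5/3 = (c - 5/3)*(c + 1)^2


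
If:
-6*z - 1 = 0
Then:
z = -1/6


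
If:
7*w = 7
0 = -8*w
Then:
No Solution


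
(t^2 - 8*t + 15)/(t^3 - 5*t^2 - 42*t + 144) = (t - 5)/(t^2 - 2*t - 48)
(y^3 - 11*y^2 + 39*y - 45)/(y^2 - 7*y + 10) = (y^2 - 6*y + 9)/(y - 2)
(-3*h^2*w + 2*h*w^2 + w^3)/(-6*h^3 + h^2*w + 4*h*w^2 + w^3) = w/(2*h + w)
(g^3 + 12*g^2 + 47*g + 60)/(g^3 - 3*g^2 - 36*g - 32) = (g^2 + 8*g + 15)/(g^2 - 7*g - 8)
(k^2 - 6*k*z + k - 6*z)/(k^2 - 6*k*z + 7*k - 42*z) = (k + 1)/(k + 7)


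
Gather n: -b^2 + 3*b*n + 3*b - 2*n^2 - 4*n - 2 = -b^2 + 3*b - 2*n^2 + n*(3*b - 4) - 2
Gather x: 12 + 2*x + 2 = 2*x + 14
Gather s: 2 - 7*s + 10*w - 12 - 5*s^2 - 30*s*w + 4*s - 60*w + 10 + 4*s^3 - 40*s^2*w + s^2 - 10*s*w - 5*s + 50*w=4*s^3 + s^2*(-40*w - 4) + s*(-40*w - 8)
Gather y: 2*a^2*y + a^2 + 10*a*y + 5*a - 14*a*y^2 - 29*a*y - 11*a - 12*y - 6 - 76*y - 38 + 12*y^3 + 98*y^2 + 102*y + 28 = a^2 - 6*a + 12*y^3 + y^2*(98 - 14*a) + y*(2*a^2 - 19*a + 14) - 16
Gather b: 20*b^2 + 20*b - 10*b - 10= 20*b^2 + 10*b - 10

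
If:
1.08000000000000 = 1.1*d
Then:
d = 0.98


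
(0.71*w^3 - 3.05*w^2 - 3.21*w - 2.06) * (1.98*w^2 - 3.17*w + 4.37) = 1.4058*w^5 - 8.2897*w^4 + 6.4154*w^3 - 7.2316*w^2 - 7.4975*w - 9.0022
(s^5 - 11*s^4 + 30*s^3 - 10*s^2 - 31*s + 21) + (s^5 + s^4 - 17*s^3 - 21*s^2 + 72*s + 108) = 2*s^5 - 10*s^4 + 13*s^3 - 31*s^2 + 41*s + 129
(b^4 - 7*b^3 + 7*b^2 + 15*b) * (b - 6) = b^5 - 13*b^4 + 49*b^3 - 27*b^2 - 90*b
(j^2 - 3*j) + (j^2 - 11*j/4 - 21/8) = 2*j^2 - 23*j/4 - 21/8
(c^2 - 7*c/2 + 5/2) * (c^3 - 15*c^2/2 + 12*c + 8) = c^5 - 11*c^4 + 163*c^3/4 - 211*c^2/4 + 2*c + 20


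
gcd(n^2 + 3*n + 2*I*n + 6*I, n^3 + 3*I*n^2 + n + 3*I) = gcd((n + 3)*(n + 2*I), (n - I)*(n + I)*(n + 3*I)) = 1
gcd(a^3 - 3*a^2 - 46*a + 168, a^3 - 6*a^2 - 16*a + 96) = a^2 - 10*a + 24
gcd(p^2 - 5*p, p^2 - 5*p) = p^2 - 5*p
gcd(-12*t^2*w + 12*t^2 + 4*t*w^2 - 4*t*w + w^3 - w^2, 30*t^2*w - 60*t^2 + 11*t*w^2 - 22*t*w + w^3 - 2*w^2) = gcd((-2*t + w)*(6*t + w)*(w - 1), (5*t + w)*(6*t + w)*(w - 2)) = 6*t + w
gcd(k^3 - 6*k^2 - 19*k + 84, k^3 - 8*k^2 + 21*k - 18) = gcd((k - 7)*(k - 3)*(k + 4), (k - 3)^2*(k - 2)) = k - 3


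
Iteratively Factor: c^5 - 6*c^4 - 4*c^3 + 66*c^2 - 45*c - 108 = (c - 3)*(c^4 - 3*c^3 - 13*c^2 + 27*c + 36) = (c - 3)*(c + 1)*(c^3 - 4*c^2 - 9*c + 36) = (c - 4)*(c - 3)*(c + 1)*(c^2 - 9) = (c - 4)*(c - 3)*(c + 1)*(c + 3)*(c - 3)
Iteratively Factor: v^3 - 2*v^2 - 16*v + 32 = (v + 4)*(v^2 - 6*v + 8) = (v - 4)*(v + 4)*(v - 2)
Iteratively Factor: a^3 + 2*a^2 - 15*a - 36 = (a + 3)*(a^2 - a - 12) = (a + 3)^2*(a - 4)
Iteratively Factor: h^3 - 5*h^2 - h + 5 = (h - 5)*(h^2 - 1) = (h - 5)*(h + 1)*(h - 1)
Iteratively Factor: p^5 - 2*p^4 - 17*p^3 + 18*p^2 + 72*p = (p - 3)*(p^4 + p^3 - 14*p^2 - 24*p) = (p - 3)*(p + 2)*(p^3 - p^2 - 12*p) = p*(p - 3)*(p + 2)*(p^2 - p - 12) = p*(p - 4)*(p - 3)*(p + 2)*(p + 3)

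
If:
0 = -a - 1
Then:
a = -1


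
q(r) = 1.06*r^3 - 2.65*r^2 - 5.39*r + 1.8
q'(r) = 3.18*r^2 - 5.3*r - 5.39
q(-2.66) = -22.56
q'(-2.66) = 31.21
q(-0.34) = 3.28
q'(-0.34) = -3.22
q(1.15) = -6.29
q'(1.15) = -7.28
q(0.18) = 0.75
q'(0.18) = -6.24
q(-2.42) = -15.70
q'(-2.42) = 26.06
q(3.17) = -8.15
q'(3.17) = 9.76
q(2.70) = -11.21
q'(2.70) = 3.48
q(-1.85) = -4.01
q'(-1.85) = 15.30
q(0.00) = 1.80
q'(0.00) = -5.39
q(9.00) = 511.38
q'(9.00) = 204.49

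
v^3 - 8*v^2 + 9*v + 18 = (v - 6)*(v - 3)*(v + 1)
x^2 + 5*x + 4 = (x + 1)*(x + 4)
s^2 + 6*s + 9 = (s + 3)^2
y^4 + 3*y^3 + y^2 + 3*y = y*(y + 3)*(y - I)*(y + I)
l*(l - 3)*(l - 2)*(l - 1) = l^4 - 6*l^3 + 11*l^2 - 6*l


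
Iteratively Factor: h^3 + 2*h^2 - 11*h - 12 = (h + 4)*(h^2 - 2*h - 3) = (h - 3)*(h + 4)*(h + 1)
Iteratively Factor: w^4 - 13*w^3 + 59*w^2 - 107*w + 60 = (w - 3)*(w^3 - 10*w^2 + 29*w - 20) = (w - 3)*(w - 1)*(w^2 - 9*w + 20) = (w - 5)*(w - 3)*(w - 1)*(w - 4)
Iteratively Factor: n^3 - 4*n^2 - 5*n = (n + 1)*(n^2 - 5*n) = (n - 5)*(n + 1)*(n)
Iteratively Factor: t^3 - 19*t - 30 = (t + 2)*(t^2 - 2*t - 15) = (t - 5)*(t + 2)*(t + 3)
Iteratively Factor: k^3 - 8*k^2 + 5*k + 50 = (k - 5)*(k^2 - 3*k - 10) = (k - 5)^2*(k + 2)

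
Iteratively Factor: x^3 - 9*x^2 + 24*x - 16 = (x - 4)*(x^2 - 5*x + 4) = (x - 4)*(x - 1)*(x - 4)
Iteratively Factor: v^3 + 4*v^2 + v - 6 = (v + 3)*(v^2 + v - 2) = (v + 2)*(v + 3)*(v - 1)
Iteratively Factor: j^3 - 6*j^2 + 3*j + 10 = (j + 1)*(j^2 - 7*j + 10) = (j - 5)*(j + 1)*(j - 2)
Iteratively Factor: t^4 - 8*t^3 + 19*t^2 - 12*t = (t - 1)*(t^3 - 7*t^2 + 12*t) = (t - 3)*(t - 1)*(t^2 - 4*t) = t*(t - 3)*(t - 1)*(t - 4)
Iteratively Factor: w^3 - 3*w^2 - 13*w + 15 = (w - 1)*(w^2 - 2*w - 15) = (w - 5)*(w - 1)*(w + 3)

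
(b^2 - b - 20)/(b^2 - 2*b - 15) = (b + 4)/(b + 3)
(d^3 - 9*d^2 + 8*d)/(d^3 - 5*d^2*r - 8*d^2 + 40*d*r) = (1 - d)/(-d + 5*r)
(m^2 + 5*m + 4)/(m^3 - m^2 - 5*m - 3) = (m + 4)/(m^2 - 2*m - 3)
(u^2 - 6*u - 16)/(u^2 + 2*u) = (u - 8)/u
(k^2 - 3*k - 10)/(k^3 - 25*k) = (k + 2)/(k*(k + 5))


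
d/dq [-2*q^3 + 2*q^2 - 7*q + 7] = -6*q^2 + 4*q - 7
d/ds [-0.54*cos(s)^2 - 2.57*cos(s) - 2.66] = (1.08*cos(s) + 2.57)*sin(s)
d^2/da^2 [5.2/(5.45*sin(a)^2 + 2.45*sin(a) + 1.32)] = (-617.812*sin(a)^4 - 208.299*sin(a)^3 + 1045.1402*sin(a)^2 + 433.4148*sin(a) - 12.3916)/(5.45*sin(a)^2 + 2.45*sin(a) + 1.32)^3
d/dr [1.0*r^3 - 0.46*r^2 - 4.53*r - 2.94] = 3.0*r^2 - 0.92*r - 4.53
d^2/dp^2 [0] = 0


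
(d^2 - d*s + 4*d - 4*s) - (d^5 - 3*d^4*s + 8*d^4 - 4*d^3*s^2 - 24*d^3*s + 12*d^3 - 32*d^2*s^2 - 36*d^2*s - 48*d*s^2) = -d^5 + 3*d^4*s - 8*d^4 + 4*d^3*s^2 + 24*d^3*s - 12*d^3 + 32*d^2*s^2 + 36*d^2*s + d^2 + 48*d*s^2 - d*s + 4*d - 4*s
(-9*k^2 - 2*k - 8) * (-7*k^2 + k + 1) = 63*k^4 + 5*k^3 + 45*k^2 - 10*k - 8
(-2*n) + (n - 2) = -n - 2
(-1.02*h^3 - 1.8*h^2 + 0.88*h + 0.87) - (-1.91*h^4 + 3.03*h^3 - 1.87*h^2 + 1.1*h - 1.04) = 1.91*h^4 - 4.05*h^3 + 0.0700000000000001*h^2 - 0.22*h + 1.91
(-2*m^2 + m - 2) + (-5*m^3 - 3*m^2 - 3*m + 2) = -5*m^3 - 5*m^2 - 2*m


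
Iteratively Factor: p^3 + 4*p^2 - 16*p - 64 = (p - 4)*(p^2 + 8*p + 16) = (p - 4)*(p + 4)*(p + 4)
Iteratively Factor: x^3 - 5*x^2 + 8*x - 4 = (x - 1)*(x^2 - 4*x + 4) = (x - 2)*(x - 1)*(x - 2)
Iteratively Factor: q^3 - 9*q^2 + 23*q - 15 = (q - 5)*(q^2 - 4*q + 3) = (q - 5)*(q - 1)*(q - 3)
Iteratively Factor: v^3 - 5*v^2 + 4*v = (v)*(v^2 - 5*v + 4) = v*(v - 4)*(v - 1)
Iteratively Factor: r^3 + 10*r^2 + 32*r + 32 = (r + 2)*(r^2 + 8*r + 16) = (r + 2)*(r + 4)*(r + 4)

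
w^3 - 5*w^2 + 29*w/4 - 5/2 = (w - 5/2)*(w - 2)*(w - 1/2)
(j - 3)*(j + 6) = j^2 + 3*j - 18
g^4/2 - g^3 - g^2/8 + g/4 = g*(g/2 + 1/4)*(g - 2)*(g - 1/2)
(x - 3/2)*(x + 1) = x^2 - x/2 - 3/2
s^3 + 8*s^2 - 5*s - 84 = (s - 3)*(s + 4)*(s + 7)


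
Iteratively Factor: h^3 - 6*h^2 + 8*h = (h - 2)*(h^2 - 4*h) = (h - 4)*(h - 2)*(h)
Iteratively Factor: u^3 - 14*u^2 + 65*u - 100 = (u - 5)*(u^2 - 9*u + 20) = (u - 5)^2*(u - 4)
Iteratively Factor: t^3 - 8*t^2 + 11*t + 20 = (t - 4)*(t^2 - 4*t - 5) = (t - 5)*(t - 4)*(t + 1)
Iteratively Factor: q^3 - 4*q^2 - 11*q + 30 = (q + 3)*(q^2 - 7*q + 10) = (q - 5)*(q + 3)*(q - 2)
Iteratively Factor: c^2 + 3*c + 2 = (c + 2)*(c + 1)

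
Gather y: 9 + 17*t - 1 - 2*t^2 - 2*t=-2*t^2 + 15*t + 8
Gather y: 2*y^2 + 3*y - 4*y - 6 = 2*y^2 - y - 6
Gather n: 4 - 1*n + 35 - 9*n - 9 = 30 - 10*n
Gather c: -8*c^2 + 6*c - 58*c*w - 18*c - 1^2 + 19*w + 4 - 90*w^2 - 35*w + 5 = -8*c^2 + c*(-58*w - 12) - 90*w^2 - 16*w + 8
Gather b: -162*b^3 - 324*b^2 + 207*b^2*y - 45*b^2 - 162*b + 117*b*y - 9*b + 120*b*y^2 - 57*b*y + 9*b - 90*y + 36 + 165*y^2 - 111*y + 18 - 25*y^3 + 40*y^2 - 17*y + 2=-162*b^3 + b^2*(207*y - 369) + b*(120*y^2 + 60*y - 162) - 25*y^3 + 205*y^2 - 218*y + 56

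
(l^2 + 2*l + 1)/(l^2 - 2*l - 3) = (l + 1)/(l - 3)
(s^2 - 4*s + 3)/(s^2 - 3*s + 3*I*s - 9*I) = (s - 1)/(s + 3*I)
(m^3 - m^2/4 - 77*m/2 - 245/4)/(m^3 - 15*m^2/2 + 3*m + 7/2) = (4*m^2 + 27*m + 35)/(2*(2*m^2 - m - 1))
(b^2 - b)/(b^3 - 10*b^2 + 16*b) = (b - 1)/(b^2 - 10*b + 16)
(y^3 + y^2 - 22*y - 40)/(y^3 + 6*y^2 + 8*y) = (y - 5)/y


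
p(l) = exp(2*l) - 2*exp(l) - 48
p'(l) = 2*exp(2*l) - 2*exp(l)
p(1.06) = -45.44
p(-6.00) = -48.00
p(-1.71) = -48.33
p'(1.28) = 18.68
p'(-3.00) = -0.09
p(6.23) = 256752.12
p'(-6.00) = 0.00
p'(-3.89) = -0.04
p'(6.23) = 514615.75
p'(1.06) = 10.89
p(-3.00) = -48.10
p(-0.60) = -48.80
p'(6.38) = 694849.55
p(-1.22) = -48.50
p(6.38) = 346786.84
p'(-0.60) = -0.50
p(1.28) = -42.26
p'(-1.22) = -0.42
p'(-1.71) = -0.30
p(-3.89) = -48.04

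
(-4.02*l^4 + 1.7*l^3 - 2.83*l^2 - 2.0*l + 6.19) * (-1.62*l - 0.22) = 6.5124*l^5 - 1.8696*l^4 + 4.2106*l^3 + 3.8626*l^2 - 9.5878*l - 1.3618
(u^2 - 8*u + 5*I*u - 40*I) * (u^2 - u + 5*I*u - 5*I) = u^4 - 9*u^3 + 10*I*u^3 - 17*u^2 - 90*I*u^2 + 225*u + 80*I*u - 200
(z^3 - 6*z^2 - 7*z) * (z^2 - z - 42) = z^5 - 7*z^4 - 43*z^3 + 259*z^2 + 294*z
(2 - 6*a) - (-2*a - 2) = 4 - 4*a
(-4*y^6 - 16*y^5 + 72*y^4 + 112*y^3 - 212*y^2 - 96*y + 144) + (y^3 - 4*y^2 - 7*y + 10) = -4*y^6 - 16*y^5 + 72*y^4 + 113*y^3 - 216*y^2 - 103*y + 154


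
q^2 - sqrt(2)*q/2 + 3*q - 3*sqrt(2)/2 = (q + 3)*(q - sqrt(2)/2)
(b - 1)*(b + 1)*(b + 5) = b^3 + 5*b^2 - b - 5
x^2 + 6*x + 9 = (x + 3)^2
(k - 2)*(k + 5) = k^2 + 3*k - 10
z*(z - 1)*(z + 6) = z^3 + 5*z^2 - 6*z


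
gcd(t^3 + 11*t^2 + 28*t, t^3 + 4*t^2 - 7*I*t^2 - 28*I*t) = t^2 + 4*t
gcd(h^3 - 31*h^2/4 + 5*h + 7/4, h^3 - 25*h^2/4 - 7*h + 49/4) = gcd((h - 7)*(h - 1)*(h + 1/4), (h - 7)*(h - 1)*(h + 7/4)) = h^2 - 8*h + 7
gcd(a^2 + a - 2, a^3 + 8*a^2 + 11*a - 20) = a - 1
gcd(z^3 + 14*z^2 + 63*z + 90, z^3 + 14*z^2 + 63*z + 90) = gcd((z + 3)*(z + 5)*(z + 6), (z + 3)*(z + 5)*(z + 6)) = z^3 + 14*z^2 + 63*z + 90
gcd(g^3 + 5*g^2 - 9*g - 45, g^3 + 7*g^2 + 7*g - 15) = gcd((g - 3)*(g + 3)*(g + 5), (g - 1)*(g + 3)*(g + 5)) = g^2 + 8*g + 15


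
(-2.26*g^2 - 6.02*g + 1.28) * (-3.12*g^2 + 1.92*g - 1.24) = 7.0512*g^4 + 14.4432*g^3 - 12.7496*g^2 + 9.9224*g - 1.5872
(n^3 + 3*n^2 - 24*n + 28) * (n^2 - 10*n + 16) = n^5 - 7*n^4 - 38*n^3 + 316*n^2 - 664*n + 448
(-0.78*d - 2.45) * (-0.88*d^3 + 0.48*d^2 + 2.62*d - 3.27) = 0.6864*d^4 + 1.7816*d^3 - 3.2196*d^2 - 3.8684*d + 8.0115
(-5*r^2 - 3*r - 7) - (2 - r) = -5*r^2 - 2*r - 9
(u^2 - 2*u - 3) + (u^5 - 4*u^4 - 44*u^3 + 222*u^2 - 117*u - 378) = u^5 - 4*u^4 - 44*u^3 + 223*u^2 - 119*u - 381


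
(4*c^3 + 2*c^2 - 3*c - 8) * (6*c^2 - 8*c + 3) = 24*c^5 - 20*c^4 - 22*c^3 - 18*c^2 + 55*c - 24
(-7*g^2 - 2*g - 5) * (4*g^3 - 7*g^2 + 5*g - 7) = -28*g^5 + 41*g^4 - 41*g^3 + 74*g^2 - 11*g + 35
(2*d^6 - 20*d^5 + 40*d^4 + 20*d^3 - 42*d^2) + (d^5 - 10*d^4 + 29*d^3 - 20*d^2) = 2*d^6 - 19*d^5 + 30*d^4 + 49*d^3 - 62*d^2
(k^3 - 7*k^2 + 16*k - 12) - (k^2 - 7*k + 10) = k^3 - 8*k^2 + 23*k - 22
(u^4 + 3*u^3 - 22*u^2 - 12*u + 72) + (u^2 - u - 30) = u^4 + 3*u^3 - 21*u^2 - 13*u + 42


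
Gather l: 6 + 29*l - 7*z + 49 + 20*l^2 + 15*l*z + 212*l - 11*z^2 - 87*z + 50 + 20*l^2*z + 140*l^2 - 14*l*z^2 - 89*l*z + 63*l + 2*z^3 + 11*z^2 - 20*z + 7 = l^2*(20*z + 160) + l*(-14*z^2 - 74*z + 304) + 2*z^3 - 114*z + 112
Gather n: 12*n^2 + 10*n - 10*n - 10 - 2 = 12*n^2 - 12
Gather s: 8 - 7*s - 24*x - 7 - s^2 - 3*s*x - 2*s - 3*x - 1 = -s^2 + s*(-3*x - 9) - 27*x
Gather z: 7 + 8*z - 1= 8*z + 6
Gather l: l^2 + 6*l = l^2 + 6*l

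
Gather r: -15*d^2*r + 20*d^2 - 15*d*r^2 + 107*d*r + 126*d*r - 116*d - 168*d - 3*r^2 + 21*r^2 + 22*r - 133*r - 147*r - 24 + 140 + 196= 20*d^2 - 284*d + r^2*(18 - 15*d) + r*(-15*d^2 + 233*d - 258) + 312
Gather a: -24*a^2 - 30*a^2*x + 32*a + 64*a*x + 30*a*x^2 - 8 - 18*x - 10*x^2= a^2*(-30*x - 24) + a*(30*x^2 + 64*x + 32) - 10*x^2 - 18*x - 8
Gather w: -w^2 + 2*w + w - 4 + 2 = -w^2 + 3*w - 2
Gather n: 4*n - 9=4*n - 9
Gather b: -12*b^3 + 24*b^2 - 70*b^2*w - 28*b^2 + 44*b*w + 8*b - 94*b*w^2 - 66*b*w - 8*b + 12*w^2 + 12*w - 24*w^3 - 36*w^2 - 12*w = -12*b^3 + b^2*(-70*w - 4) + b*(-94*w^2 - 22*w) - 24*w^3 - 24*w^2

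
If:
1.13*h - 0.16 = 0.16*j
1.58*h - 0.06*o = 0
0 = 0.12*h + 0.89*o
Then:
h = 0.00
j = -1.00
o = 0.00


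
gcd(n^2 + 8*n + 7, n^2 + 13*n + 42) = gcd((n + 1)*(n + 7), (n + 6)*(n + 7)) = n + 7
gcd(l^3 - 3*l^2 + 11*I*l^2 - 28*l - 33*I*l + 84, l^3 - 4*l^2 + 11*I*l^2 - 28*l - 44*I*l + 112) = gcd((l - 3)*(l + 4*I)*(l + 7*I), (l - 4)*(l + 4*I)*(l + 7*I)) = l^2 + 11*I*l - 28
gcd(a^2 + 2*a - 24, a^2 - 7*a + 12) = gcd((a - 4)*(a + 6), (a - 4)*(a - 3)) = a - 4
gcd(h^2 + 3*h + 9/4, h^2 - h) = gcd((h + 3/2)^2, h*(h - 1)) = 1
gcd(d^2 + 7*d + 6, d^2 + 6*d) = d + 6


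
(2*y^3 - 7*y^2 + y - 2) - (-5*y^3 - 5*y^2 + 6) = 7*y^3 - 2*y^2 + y - 8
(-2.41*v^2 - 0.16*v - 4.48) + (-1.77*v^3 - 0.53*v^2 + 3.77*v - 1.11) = -1.77*v^3 - 2.94*v^2 + 3.61*v - 5.59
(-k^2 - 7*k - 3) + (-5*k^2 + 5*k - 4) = -6*k^2 - 2*k - 7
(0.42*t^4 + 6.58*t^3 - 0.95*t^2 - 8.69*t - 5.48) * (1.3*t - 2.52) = 0.546*t^5 + 7.4956*t^4 - 17.8166*t^3 - 8.903*t^2 + 14.7748*t + 13.8096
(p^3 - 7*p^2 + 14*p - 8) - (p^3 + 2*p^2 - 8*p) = -9*p^2 + 22*p - 8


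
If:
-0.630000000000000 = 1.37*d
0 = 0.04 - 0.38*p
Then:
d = -0.46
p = 0.11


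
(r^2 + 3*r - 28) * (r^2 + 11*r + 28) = r^4 + 14*r^3 + 33*r^2 - 224*r - 784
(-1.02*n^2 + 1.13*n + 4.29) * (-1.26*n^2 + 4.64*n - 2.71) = 1.2852*n^4 - 6.1566*n^3 + 2.602*n^2 + 16.8433*n - 11.6259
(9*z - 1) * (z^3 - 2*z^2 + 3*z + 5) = 9*z^4 - 19*z^3 + 29*z^2 + 42*z - 5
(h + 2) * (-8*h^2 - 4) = -8*h^3 - 16*h^2 - 4*h - 8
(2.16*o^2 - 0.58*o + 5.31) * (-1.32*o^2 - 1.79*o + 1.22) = -2.8512*o^4 - 3.1008*o^3 - 3.3358*o^2 - 10.2125*o + 6.4782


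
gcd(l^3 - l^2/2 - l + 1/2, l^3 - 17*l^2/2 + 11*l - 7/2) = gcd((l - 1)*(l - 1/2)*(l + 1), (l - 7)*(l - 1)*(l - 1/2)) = l^2 - 3*l/2 + 1/2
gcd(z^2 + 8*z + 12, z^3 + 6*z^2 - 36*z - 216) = z + 6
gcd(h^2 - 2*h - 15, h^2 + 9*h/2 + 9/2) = h + 3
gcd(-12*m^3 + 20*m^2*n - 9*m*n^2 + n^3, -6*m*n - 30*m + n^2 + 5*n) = 6*m - n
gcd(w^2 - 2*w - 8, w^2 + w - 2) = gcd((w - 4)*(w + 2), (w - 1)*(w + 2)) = w + 2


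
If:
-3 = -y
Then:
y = 3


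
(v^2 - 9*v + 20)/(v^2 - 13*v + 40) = (v - 4)/(v - 8)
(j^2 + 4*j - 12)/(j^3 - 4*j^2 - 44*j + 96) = 1/(j - 8)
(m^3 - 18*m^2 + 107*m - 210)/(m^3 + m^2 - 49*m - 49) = (m^2 - 11*m + 30)/(m^2 + 8*m + 7)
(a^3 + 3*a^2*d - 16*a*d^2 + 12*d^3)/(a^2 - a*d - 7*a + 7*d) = (a^2 + 4*a*d - 12*d^2)/(a - 7)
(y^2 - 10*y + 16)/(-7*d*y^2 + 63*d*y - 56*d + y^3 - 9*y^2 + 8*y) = (y - 2)/(-7*d*y + 7*d + y^2 - y)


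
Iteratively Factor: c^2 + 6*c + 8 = (c + 4)*(c + 2)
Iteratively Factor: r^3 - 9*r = (r)*(r^2 - 9) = r*(r + 3)*(r - 3)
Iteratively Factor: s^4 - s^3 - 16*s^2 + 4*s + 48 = (s + 3)*(s^3 - 4*s^2 - 4*s + 16) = (s - 4)*(s + 3)*(s^2 - 4) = (s - 4)*(s + 2)*(s + 3)*(s - 2)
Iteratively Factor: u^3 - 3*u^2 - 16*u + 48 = (u + 4)*(u^2 - 7*u + 12) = (u - 3)*(u + 4)*(u - 4)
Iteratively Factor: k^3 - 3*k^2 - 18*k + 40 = (k - 5)*(k^2 + 2*k - 8) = (k - 5)*(k + 4)*(k - 2)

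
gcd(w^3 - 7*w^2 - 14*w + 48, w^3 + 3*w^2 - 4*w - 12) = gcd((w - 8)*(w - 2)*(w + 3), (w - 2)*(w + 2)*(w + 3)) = w^2 + w - 6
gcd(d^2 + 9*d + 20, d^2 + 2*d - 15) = d + 5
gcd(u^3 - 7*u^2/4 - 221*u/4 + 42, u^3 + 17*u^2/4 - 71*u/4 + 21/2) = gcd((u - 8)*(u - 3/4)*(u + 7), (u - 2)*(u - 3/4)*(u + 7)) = u^2 + 25*u/4 - 21/4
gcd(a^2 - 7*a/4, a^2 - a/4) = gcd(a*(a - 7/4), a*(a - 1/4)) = a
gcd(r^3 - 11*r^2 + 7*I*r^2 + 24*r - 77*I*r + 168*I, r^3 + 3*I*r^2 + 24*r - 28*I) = r + 7*I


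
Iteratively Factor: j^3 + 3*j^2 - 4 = (j + 2)*(j^2 + j - 2) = (j - 1)*(j + 2)*(j + 2)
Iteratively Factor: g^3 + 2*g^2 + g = (g + 1)*(g^2 + g) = (g + 1)^2*(g)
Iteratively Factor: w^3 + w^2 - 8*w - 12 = (w + 2)*(w^2 - w - 6) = (w - 3)*(w + 2)*(w + 2)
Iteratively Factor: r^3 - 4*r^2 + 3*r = (r)*(r^2 - 4*r + 3) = r*(r - 1)*(r - 3)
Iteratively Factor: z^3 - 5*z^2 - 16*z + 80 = (z + 4)*(z^2 - 9*z + 20) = (z - 4)*(z + 4)*(z - 5)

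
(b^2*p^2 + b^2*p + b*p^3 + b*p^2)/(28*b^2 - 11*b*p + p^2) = b*p*(b*p + b + p^2 + p)/(28*b^2 - 11*b*p + p^2)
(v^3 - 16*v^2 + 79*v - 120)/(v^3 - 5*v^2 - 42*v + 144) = (v - 5)/(v + 6)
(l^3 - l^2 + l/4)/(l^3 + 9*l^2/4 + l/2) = (4*l^2 - 4*l + 1)/(4*l^2 + 9*l + 2)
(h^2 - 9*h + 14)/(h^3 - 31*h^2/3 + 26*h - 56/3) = 3/(3*h - 4)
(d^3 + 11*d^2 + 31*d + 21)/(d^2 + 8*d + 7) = d + 3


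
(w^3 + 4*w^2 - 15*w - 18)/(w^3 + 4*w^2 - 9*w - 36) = (w^2 + 7*w + 6)/(w^2 + 7*w + 12)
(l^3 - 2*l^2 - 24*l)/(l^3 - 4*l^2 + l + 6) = l*(l^2 - 2*l - 24)/(l^3 - 4*l^2 + l + 6)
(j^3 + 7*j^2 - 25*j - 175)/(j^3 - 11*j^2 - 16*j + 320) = (j^2 + 2*j - 35)/(j^2 - 16*j + 64)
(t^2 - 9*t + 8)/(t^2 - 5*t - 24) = (t - 1)/(t + 3)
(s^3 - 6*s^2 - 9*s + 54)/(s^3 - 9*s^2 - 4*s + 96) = (s^2 - 9*s + 18)/(s^2 - 12*s + 32)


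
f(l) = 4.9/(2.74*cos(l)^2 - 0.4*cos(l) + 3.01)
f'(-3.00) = 0.11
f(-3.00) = 0.80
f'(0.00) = 0.00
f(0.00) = 0.92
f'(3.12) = -0.02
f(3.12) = 0.80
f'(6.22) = -0.06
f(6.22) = 0.92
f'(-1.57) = 0.21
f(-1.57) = 1.63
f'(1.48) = 0.05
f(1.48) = 1.64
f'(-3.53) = -0.31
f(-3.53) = 0.86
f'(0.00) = 0.00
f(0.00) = 0.92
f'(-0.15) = -0.13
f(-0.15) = 0.93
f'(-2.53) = 0.51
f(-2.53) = 0.95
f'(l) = 4.9*(5.48*sin(l)*cos(l) - 0.4*sin(l))/(2.74*cos(l)^2 - 0.4*cos(l) + 3.01)^2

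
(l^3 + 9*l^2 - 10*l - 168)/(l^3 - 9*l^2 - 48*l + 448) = (l^2 + 2*l - 24)/(l^2 - 16*l + 64)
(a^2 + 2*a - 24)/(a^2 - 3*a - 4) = (a + 6)/(a + 1)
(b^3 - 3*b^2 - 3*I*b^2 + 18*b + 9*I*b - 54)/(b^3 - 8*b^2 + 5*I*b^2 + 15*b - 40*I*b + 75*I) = (b^2 - 3*I*b + 18)/(b^2 + 5*b*(-1 + I) - 25*I)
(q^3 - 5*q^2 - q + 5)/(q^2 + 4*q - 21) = (q^3 - 5*q^2 - q + 5)/(q^2 + 4*q - 21)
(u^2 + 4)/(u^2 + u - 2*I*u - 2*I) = (u + 2*I)/(u + 1)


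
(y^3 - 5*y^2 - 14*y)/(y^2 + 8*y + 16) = y*(y^2 - 5*y - 14)/(y^2 + 8*y + 16)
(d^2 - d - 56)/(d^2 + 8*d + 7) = (d - 8)/(d + 1)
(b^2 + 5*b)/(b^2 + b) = (b + 5)/(b + 1)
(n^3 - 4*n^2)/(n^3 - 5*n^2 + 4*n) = n/(n - 1)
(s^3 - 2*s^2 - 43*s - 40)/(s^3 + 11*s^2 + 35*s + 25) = (s - 8)/(s + 5)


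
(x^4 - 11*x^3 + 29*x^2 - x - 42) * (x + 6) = x^5 - 5*x^4 - 37*x^3 + 173*x^2 - 48*x - 252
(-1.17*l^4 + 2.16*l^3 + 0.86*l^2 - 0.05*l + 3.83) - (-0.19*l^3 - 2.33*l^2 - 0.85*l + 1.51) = -1.17*l^4 + 2.35*l^3 + 3.19*l^2 + 0.8*l + 2.32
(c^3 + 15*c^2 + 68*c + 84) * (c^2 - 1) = c^5 + 15*c^4 + 67*c^3 + 69*c^2 - 68*c - 84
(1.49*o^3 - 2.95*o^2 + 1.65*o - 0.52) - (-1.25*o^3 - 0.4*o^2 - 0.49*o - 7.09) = 2.74*o^3 - 2.55*o^2 + 2.14*o + 6.57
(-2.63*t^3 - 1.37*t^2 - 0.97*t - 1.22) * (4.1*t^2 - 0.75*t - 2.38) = -10.783*t^5 - 3.6445*t^4 + 3.3099*t^3 - 1.0139*t^2 + 3.2236*t + 2.9036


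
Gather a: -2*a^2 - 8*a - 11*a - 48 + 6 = -2*a^2 - 19*a - 42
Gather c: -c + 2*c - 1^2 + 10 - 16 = c - 7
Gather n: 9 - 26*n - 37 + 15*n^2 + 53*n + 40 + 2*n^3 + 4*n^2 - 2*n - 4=2*n^3 + 19*n^2 + 25*n + 8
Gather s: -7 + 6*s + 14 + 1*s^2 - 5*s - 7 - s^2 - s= 0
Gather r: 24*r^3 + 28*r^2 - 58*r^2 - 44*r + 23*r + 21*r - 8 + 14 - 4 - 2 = 24*r^3 - 30*r^2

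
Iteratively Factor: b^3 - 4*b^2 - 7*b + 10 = (b - 5)*(b^2 + b - 2) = (b - 5)*(b - 1)*(b + 2)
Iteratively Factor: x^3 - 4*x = (x - 2)*(x^2 + 2*x) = x*(x - 2)*(x + 2)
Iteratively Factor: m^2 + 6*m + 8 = (m + 2)*(m + 4)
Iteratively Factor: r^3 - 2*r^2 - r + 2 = (r + 1)*(r^2 - 3*r + 2) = (r - 1)*(r + 1)*(r - 2)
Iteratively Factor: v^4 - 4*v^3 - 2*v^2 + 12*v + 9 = (v + 1)*(v^3 - 5*v^2 + 3*v + 9) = (v - 3)*(v + 1)*(v^2 - 2*v - 3) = (v - 3)^2*(v + 1)*(v + 1)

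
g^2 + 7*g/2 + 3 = (g + 3/2)*(g + 2)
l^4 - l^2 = l^2*(l - 1)*(l + 1)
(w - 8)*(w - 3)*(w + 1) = w^3 - 10*w^2 + 13*w + 24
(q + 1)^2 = q^2 + 2*q + 1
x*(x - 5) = x^2 - 5*x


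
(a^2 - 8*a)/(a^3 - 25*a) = (a - 8)/(a^2 - 25)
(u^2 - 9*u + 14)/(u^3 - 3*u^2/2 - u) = 2*(u - 7)/(u*(2*u + 1))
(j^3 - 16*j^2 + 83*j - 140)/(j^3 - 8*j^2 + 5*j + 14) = (j^2 - 9*j + 20)/(j^2 - j - 2)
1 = 1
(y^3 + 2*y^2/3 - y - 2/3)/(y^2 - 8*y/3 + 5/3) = (3*y^2 + 5*y + 2)/(3*y - 5)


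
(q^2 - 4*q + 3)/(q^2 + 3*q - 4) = (q - 3)/(q + 4)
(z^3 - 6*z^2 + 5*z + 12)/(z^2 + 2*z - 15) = (z^2 - 3*z - 4)/(z + 5)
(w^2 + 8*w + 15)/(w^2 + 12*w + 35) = (w + 3)/(w + 7)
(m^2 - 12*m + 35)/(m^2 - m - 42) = (m - 5)/(m + 6)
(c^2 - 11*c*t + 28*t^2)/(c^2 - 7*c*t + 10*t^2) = (c^2 - 11*c*t + 28*t^2)/(c^2 - 7*c*t + 10*t^2)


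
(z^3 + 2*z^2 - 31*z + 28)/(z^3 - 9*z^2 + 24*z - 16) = (z + 7)/(z - 4)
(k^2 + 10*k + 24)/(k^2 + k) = (k^2 + 10*k + 24)/(k*(k + 1))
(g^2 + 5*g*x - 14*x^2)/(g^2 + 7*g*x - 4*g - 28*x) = (g - 2*x)/(g - 4)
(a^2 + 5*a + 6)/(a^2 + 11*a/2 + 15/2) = 2*(a + 2)/(2*a + 5)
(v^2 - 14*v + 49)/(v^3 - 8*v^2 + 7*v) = (v - 7)/(v*(v - 1))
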